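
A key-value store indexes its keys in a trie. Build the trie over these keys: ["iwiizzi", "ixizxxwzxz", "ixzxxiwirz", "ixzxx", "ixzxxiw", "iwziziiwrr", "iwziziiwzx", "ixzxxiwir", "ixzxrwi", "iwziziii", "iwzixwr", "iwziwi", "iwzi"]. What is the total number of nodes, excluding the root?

Count nodes per top-level branch (shared prefixes stored once):
  'i'-branch (iwiizzi, iwzi, iwziwi, iwzixwr, iwziziii, iwziziiwrr, iwziziiwzx, ixizxxwzxz, ixzxrwi, ixzxx, ixzxxiw, ixzxxiwir, ixzxxiwirz): 43 nodes
Sum: 43

43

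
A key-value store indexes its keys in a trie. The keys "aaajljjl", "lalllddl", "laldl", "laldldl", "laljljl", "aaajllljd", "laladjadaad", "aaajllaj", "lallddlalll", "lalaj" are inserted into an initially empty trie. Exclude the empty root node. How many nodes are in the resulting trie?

46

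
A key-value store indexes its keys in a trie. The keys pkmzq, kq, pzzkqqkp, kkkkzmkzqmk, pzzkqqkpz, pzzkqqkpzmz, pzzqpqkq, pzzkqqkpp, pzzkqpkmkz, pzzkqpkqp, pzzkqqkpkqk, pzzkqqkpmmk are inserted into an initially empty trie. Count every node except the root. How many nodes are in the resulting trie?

For each word, the new-node count is its length minus the longest prefix already in the trie:
  "pkmzq" → 5 new (p, k, m, z, q)
  "kq" → 2 new (k, q)
  "pzzkqqkp" → prefix "p" already present; 7 new (z, z, k, q, q, k, p)
  "kkkkzmkzqmk" → prefix "k" already present; 10 new (k, k, k, z, m, k, z, q, m, k)
  "pzzkqqkpz" → prefix "pzzkqqkp" already present; 1 new (z)
  "pzzkqqkpzmz" → prefix "pzzkqqkpz" already present; 2 new (m, z)
  "pzzqpqkq" → prefix "pzz" already present; 5 new (q, p, q, k, q)
  "pzzkqqkpp" → prefix "pzzkqqkp" already present; 1 new (p)
  "pzzkqpkmkz" → prefix "pzzkq" already present; 5 new (p, k, m, k, z)
  "pzzkqpkqp" → prefix "pzzkqpk" already present; 2 new (q, p)
  "pzzkqqkpkqk" → prefix "pzzkqqkp" already present; 3 new (k, q, k)
  "pzzkqqkpmmk" → prefix "pzzkqqkp" already present; 3 new (m, m, k)
Total nodes = 5 + 2 + 7 + 10 + 1 + 2 + 5 + 1 + 5 + 2 + 3 + 3 = 46

46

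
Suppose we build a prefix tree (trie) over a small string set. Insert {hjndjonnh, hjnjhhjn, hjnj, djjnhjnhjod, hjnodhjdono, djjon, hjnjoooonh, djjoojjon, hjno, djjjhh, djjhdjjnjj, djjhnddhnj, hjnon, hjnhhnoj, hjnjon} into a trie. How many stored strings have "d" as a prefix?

Filter for entries beginning with "d":
Matches: "djjhdjjnjj", "djjhnddhnj", "djjjhh", "djjnhjnhjod", "djjon", "djjoojjon"
Count: 6

6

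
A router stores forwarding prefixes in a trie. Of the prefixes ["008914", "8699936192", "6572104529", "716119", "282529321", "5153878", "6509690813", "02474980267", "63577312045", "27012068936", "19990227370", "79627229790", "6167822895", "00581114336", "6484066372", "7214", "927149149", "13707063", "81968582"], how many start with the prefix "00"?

Traverse to the node for "00", then collect every word in that subtree.
Words under "00": 00581114336, 008914
Count: 2

2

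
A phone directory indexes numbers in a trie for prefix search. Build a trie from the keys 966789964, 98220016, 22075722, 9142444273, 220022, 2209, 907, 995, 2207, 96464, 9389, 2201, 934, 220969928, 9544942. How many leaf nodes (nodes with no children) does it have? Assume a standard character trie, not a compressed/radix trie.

13

Leaves are exactly the stored words that no other stored word extends.
Those words: "220022", "2201", "22075722", "220969928", "907", "9142444273", "934", "9389", "9544942", "96464", "966789964", "98220016", "995"
Leaf count: 13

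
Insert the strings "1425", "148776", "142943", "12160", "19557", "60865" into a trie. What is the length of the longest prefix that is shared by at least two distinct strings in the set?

3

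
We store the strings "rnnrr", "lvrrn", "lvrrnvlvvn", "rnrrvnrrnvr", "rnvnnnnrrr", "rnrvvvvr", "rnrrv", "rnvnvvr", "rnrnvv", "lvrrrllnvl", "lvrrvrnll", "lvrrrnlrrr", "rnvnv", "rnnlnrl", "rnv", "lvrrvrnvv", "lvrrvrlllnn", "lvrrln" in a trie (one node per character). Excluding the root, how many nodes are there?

Count nodes per top-level branch (shared prefixes stored once):
  'l'-branch (lvrrln, lvrrn, lvrrnvlvvn, lvrrrllnvl, lvrrrnlrrr, lvrrvrlllnn, lvrrvrnll, lvrrvrnvv): 35 nodes
  'r'-branch (rnnlnrl, rnnrr, rnrnvv, rnrrv, rnrrvnrrnvr, rnrvvvvr, rnv, rnvnnnnrrr, rnvnv, rnvnvvr): 37 nodes
Sum: 72

72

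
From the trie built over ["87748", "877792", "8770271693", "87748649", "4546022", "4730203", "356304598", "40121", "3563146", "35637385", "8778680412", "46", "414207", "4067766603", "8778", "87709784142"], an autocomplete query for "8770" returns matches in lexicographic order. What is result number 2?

87709784142

Words with prefix "8770", in lexicographic order: "8770271693", "87709784142"
Position 2: 87709784142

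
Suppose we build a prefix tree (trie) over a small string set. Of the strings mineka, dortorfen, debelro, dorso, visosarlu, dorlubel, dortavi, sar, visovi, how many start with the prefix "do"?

4

Walk to "do"; the words in its subtree are exactly those with that prefix.
Words under "do": dorlubel, dorso, dortavi, dortorfen
Count: 4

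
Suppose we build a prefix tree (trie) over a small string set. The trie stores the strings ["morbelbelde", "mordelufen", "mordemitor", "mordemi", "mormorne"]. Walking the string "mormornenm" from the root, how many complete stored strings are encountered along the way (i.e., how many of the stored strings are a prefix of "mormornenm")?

Walk "mormornenm" from the root; an end-of-word marker is hit whenever a stored word is a prefix of "mormornenm".
Prefixes of the query that are stored words: "mormorne"
Count: 1

1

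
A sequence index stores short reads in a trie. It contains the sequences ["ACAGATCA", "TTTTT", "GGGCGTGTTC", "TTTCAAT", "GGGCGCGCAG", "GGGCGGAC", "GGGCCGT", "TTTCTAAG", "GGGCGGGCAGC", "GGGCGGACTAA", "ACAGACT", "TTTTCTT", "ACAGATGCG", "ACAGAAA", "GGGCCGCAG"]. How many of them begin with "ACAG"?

Filter for entries beginning with "ACAG":
Matches: "ACAGAAA", "ACAGACT", "ACAGATCA", "ACAGATGCG"
Count: 4

4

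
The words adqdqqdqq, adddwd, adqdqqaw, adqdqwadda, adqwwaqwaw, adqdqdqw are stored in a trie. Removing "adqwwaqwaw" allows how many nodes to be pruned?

A node on "adqwwaqwaw"'s path can go only if nothing else ends at it or branches off below it.
The suffix "wwaqwaw" (7 nodes) is used only by "adqwwaqwaw"; the node for "adq" still has the child "d", so pruning stops there.
Nodes removed: 7

7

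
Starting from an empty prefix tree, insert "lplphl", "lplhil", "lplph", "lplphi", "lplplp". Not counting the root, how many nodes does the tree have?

12

Count nodes per top-level branch (shared prefixes stored once):
  'l'-branch (lplhil, lplph, lplphi, lplphl, lplplp): 12 nodes
Sum: 12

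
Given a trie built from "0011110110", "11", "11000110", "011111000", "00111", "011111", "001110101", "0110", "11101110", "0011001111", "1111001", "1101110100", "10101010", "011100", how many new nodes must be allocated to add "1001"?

2

Walking "1001" from the root, the first 2 characters ("10") follow existing edges; "0" is the first miss.
So 4 − 2 = 2 new nodes.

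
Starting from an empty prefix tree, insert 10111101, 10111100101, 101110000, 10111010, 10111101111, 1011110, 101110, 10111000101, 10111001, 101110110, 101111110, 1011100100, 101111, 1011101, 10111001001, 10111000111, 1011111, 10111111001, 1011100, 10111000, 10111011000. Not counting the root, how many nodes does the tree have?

39

For each word, the new-node count is its length minus the longest prefix already in the trie:
  "10111101" → 8 new (1, 0, 1, 1, 1, 1, 0, 1)
  "10111100101" → prefix "1011110" already present; 4 new (0, 1, 0, 1)
  "101110000" → prefix "10111" already present; 4 new (0, 0, 0, 0)
  "10111010" → prefix "101110" already present; 2 new (1, 0)
  "10111101111" → prefix "10111101" already present; 3 new (1, 1, 1)
  "1011110" → prefix "1011110" already present; 0 new (none)
  "101110" → prefix "101110" already present; 0 new (none)
  "10111000101" → prefix "10111000" already present; 3 new (1, 0, 1)
  "10111001" → prefix "1011100" already present; 1 new (1)
  "101110110" → prefix "1011101" already present; 2 new (1, 0)
  "101111110" → prefix "101111" already present; 3 new (1, 1, 0)
  "1011100100" → prefix "10111001" already present; 2 new (0, 0)
  "101111" → prefix "101111" already present; 0 new (none)
  "1011101" → prefix "1011101" already present; 0 new (none)
  "10111001001" → prefix "1011100100" already present; 1 new (1)
  "10111000111" → prefix "101110001" already present; 2 new (1, 1)
  "1011111" → prefix "1011111" already present; 0 new (none)
  "10111111001" → prefix "101111110" already present; 2 new (0, 1)
  "1011100" → prefix "1011100" already present; 0 new (none)
  "10111000" → prefix "10111000" already present; 0 new (none)
  "10111011000" → prefix "101110110" already present; 2 new (0, 0)
Total nodes = 8 + 4 + 4 + 2 + 3 + 0 + 0 + 3 + 1 + 2 + 3 + 2 + 0 + 0 + 1 + 2 + 0 + 2 + 0 + 0 + 2 = 39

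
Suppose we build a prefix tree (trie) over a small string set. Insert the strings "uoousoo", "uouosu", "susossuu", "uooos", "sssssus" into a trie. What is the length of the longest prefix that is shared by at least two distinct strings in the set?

Look for the deepest trie node that still has at least two words in its subtree.
e.g. "uooos" and "uoousoo" share the prefix "uoo" of length 3; no pair shares a longer one.
Longest shared-prefix length: 3

3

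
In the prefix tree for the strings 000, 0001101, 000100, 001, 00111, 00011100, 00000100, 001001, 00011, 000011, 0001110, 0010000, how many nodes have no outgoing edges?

Leaves are exactly the stored words that no other stored word extends.
Those words: "00000100", "000011", "000100", "0001101", "00011100", "0010000", "001001", "00111"
Leaf count: 8

8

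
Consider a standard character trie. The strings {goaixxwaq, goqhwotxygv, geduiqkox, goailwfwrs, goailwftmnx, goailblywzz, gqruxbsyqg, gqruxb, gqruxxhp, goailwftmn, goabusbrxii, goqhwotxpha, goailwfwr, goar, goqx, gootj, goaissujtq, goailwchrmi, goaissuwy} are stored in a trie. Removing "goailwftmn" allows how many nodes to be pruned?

0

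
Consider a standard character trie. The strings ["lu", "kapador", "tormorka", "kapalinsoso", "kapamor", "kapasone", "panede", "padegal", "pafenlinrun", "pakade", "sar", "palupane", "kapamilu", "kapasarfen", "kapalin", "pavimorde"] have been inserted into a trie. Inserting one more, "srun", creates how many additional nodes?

The longest prefix of "srun" already in the trie is "s" (length 1).
Each of the 3 remaining characters creates one node.

3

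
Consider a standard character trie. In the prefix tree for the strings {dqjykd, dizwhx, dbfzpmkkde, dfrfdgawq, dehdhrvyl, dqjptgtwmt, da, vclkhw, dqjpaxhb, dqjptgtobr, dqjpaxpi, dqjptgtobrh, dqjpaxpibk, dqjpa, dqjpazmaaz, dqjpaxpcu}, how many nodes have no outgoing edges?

13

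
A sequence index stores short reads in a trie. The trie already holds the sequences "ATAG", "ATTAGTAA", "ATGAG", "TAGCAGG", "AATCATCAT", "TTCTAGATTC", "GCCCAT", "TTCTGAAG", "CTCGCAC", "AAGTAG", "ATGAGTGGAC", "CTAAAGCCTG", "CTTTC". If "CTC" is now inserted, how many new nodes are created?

"CTC" is already a full path in the trie; only an end-marker is added.
No new nodes are needed: 0.

0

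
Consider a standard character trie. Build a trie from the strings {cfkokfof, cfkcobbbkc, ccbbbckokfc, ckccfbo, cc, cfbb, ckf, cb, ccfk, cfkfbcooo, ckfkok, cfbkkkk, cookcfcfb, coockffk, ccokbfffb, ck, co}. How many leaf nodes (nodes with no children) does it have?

Leaves are exactly the stored words that no other stored word extends.
Those words: "cb", "ccbbbckokfc", "ccfk", "ccokbfffb", "cfbb", "cfbkkkk", "cfkcobbbkc", "cfkfbcooo", "cfkokfof", "ckccfbo", "ckfkok", "coockffk", "cookcfcfb"
Leaf count: 13

13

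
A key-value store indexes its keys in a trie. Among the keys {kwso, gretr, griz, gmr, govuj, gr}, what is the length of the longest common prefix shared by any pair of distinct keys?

2

Look for the deepest trie node that still has at least two words in its subtree.
"gr" and "gretr" agree on "gr" (2 characters) before diverging; nothing deeper is shared.
Longest shared-prefix length: 2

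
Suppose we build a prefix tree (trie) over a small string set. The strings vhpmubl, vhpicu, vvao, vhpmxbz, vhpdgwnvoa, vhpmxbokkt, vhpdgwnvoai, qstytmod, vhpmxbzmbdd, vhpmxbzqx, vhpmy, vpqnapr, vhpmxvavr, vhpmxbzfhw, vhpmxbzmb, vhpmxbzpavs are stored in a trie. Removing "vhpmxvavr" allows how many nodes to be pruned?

4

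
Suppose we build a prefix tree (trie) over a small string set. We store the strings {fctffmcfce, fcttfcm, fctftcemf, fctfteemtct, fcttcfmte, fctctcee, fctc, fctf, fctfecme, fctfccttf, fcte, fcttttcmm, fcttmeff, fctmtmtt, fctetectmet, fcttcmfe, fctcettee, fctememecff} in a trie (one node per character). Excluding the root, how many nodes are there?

81

For each word, the new-node count is its length minus the longest prefix already in the trie:
  "fctffmcfce" → 10 new (f, c, t, f, f, m, c, f, c, e)
  "fcttfcm" → prefix "fct" already present; 4 new (t, f, c, m)
  "fctftcemf" → prefix "fctf" already present; 5 new (t, c, e, m, f)
  "fctfteemtct" → prefix "fctft" already present; 6 new (e, e, m, t, c, t)
  "fcttcfmte" → prefix "fctt" already present; 5 new (c, f, m, t, e)
  "fctctcee" → prefix "fct" already present; 5 new (c, t, c, e, e)
  "fctc" → prefix "fctc" already present; 0 new (none)
  "fctf" → prefix "fctf" already present; 0 new (none)
  "fctfecme" → prefix "fctf" already present; 4 new (e, c, m, e)
  "fctfccttf" → prefix "fctf" already present; 5 new (c, c, t, t, f)
  "fcte" → prefix "fct" already present; 1 new (e)
  "fcttttcmm" → prefix "fctt" already present; 5 new (t, t, c, m, m)
  "fcttmeff" → prefix "fctt" already present; 4 new (m, e, f, f)
  "fctmtmtt" → prefix "fct" already present; 5 new (m, t, m, t, t)
  "fctetectmet" → prefix "fcte" already present; 7 new (t, e, c, t, m, e, t)
  "fcttcmfe" → prefix "fcttc" already present; 3 new (m, f, e)
  "fctcettee" → prefix "fctc" already present; 5 new (e, t, t, e, e)
  "fctememecff" → prefix "fcte" already present; 7 new (m, e, m, e, c, f, f)
Total nodes = 10 + 4 + 5 + 6 + 5 + 5 + 0 + 0 + 4 + 5 + 1 + 5 + 4 + 5 + 7 + 3 + 5 + 7 = 81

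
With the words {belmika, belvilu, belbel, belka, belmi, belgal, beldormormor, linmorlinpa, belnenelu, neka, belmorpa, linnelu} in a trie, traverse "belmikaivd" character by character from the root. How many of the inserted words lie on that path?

2

Check each prefix of "belmikaivd" against the stored set — each match is an end-marker on the path.
Prefixes of the query that are stored words: "belmi", "belmika"
Count: 2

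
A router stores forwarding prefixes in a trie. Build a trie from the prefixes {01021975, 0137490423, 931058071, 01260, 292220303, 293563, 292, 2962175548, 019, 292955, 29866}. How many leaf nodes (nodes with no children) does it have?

10

Leaves are exactly the stored words that no other stored word extends.
Those words: "01021975", "01260", "0137490423", "019", "292220303", "292955", "293563", "2962175548", "29866", "931058071"
Leaf count: 10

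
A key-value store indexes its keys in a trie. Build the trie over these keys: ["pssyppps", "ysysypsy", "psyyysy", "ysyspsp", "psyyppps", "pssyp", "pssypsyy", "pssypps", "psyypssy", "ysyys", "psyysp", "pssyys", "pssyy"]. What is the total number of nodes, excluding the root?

Count nodes per top-level branch (shared prefixes stored once):
  'p'-branch (pssyp, pssyppps, pssypps, pssypsyy, pssyy, pssyys, psyyppps, psyypssy, psyysp, psyyysy): 28 nodes
  'y'-branch (ysyspsp, ysysypsy, ysyys): 13 nodes
Sum: 41

41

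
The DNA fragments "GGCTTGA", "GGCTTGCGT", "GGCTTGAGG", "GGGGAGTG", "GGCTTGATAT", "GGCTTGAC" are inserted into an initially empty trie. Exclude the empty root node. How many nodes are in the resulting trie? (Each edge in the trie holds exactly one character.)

Trace insertions, counting only characters that open a new branch:
  "GGCTTGA" → 7 new (G, G, C, T, T, G, A)
  "GGCTTGCGT" → prefix "GGCTTG" already present; 3 new (C, G, T)
  "GGCTTGAGG" → prefix "GGCTTGA" already present; 2 new (G, G)
  "GGGGAGTG" → prefix "GG" already present; 6 new (G, G, A, G, T, G)
  "GGCTTGATAT" → prefix "GGCTTGA" already present; 3 new (T, A, T)
  "GGCTTGAC" → prefix "GGCTTGA" already present; 1 new (C)
Total nodes = 7 + 3 + 2 + 6 + 3 + 1 = 22

22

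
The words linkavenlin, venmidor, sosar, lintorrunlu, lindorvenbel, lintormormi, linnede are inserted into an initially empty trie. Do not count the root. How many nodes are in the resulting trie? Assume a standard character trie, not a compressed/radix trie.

Count nodes per top-level branch (shared prefixes stored once):
  'l'-branch (lindorvenbel, linkavenlin, linnede, lintormormi, lintorrunlu): 37 nodes
  's'-branch (sosar): 5 nodes
  'v'-branch (venmidor): 8 nodes
Sum: 50

50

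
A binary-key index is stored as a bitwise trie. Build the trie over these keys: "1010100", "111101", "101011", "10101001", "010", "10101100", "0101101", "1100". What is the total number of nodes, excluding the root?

Insert word by word; a character creates a node only if that edge doesn't already exist:
  "1010100" → 7 new (1, 0, 1, 0, 1, 0, 0)
  "111101" → prefix "1" already present; 5 new (1, 1, 1, 0, 1)
  "101011" → prefix "10101" already present; 1 new (1)
  "10101001" → prefix "1010100" already present; 1 new (1)
  "010" → 3 new (0, 1, 0)
  "10101100" → prefix "101011" already present; 2 new (0, 0)
  "0101101" → prefix "010" already present; 4 new (1, 1, 0, 1)
  "1100" → prefix "11" already present; 2 new (0, 0)
Total nodes = 7 + 5 + 1 + 1 + 3 + 2 + 4 + 2 = 25

25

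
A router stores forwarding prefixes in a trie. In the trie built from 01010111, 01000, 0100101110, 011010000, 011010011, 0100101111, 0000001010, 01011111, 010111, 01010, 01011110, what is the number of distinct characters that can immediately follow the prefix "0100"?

Walk "0100" from the root, arriving at one node.
Characters that immediately follow "0100" among the stored strings: {0, 1}.
That node has 2 child edges.

2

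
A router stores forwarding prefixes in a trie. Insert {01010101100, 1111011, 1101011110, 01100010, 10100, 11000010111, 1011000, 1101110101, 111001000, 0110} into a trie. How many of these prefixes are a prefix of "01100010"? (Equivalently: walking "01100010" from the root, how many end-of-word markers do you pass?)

2

Check each prefix of "01100010" against the stored set — each match is an end-marker on the path.
Prefixes of the query that are stored words: "0110", "01100010"
Count: 2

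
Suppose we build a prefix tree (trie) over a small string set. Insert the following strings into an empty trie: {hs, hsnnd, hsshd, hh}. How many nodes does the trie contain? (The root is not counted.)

Count nodes per top-level branch (shared prefixes stored once):
  'h'-branch (hh, hs, hsnnd, hsshd): 9 nodes
Sum: 9

9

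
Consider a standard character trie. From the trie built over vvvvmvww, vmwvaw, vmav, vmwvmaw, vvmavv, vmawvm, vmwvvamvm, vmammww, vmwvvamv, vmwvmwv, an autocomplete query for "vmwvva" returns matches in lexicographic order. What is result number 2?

vmwvvamvm

Words with prefix "vmwvva", in lexicographic order: "vmwvvamv", "vmwvvamvm"
The 2nd is vmwvvamvm.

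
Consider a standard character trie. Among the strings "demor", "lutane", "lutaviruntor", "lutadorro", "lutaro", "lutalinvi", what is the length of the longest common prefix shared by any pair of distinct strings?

4

Look for the deepest trie node that still has at least two words in its subtree.
"lutadorro" and "lutalinvi" agree on "luta" (4 characters) before diverging; nothing deeper is shared.
Longest shared-prefix length: 4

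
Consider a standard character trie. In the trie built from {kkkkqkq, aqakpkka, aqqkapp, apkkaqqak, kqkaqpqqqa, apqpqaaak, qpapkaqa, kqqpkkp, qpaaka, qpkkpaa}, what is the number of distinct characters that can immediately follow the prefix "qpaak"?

Walk "qpaak" from the root, arriving at one node.
Characters that immediately follow "qpaak" among the stored strings: {a}.
That node has 1 child edge.

1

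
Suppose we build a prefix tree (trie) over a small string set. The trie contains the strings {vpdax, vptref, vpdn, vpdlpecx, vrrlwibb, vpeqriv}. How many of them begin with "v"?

Walk to "v"; the words in its subtree are exactly those with that prefix.
Words under "v": vpdax, vpdlpecx, vpdn, vpeqriv, vptref, vrrlwibb
Count: 6

6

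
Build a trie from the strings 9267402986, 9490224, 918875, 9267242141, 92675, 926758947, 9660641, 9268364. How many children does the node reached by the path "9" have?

Follow the path "9" to its node, then look at its outgoing edges.
Distinct next characters after "9": 1, 2, 4, 6.
That node has 4 child edges.

4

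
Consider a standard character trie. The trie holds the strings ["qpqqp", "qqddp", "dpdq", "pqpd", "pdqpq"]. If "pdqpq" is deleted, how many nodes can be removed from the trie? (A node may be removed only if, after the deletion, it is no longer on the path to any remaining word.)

4

After clearing the end-marker at "pdqpq", prune upward until reaching a node still needed by another word.
The suffix "dqpq" (4 nodes) is used only by "pdqpq"; the node for "p" still has the child "q", so pruning stops there.
Nodes removed: 4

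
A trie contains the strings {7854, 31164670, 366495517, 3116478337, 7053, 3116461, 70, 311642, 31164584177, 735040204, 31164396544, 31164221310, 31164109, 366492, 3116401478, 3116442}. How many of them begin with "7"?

4

Walk to "7"; the words in its subtree are exactly those with that prefix.
Matches: "70", "7053", "735040204", "7854"
Count: 4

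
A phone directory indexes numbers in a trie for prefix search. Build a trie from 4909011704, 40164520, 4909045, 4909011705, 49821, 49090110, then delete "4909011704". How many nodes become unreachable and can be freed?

1

A node on "4909011704"'s path can go only if nothing else ends at it or branches off below it.
The suffix "4" (1 node) is used only by "4909011704"; the node for "490901170" still has the child "5", so pruning stops there.
Nodes removed: 1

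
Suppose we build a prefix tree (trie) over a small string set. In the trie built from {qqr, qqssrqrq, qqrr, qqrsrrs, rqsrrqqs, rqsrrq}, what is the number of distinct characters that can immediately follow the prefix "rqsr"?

The children of the "rqsr" node are the distinct next characters among strings starting with "rqsr".
Distinct next characters after "rqsr": r.
That node has 1 child edge.

1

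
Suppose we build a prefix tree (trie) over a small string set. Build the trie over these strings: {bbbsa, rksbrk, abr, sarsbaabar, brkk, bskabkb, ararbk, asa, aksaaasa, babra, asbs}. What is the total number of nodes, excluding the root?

53

For each word, the new-node count is its length minus the longest prefix already in the trie:
  "bbbsa" → 5 new (b, b, b, s, a)
  "rksbrk" → 6 new (r, k, s, b, r, k)
  "abr" → 3 new (a, b, r)
  "sarsbaabar" → 10 new (s, a, r, s, b, a, a, b, a, r)
  "brkk" → prefix "b" already present; 3 new (r, k, k)
  "bskabkb" → prefix "b" already present; 6 new (s, k, a, b, k, b)
  "ararbk" → prefix "a" already present; 5 new (r, a, r, b, k)
  "asa" → prefix "a" already present; 2 new (s, a)
  "aksaaasa" → prefix "a" already present; 7 new (k, s, a, a, a, s, a)
  "babra" → prefix "b" already present; 4 new (a, b, r, a)
  "asbs" → prefix "as" already present; 2 new (b, s)
Total nodes = 5 + 6 + 3 + 10 + 3 + 6 + 5 + 2 + 7 + 4 + 2 = 53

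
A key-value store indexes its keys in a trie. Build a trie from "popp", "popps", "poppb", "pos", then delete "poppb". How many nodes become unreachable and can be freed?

Walk "poppb" from the leaf back toward the root, removing each node that no remaining word uses.
The suffix "b" (1 node) is used only by "poppb"; the node for "popp" still has the child "s", so pruning stops there.
Nodes removed: 1

1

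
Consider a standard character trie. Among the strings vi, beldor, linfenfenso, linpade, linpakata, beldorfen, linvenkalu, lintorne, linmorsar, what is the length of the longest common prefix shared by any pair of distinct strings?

6

Equivalently: take the maximum, over all pairs, of their longest common prefix length.
e.g. "beldor" and "beldorfen" share the prefix "beldor" of length 6; no pair shares a longer one.
Longest shared-prefix length: 6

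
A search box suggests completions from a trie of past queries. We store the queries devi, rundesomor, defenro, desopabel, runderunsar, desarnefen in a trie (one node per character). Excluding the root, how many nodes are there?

Trie structure (* marks end of a word):
(root)
├─ d
│  └─ e
│     ├─ f
│     │  └─ e
│     │     └─ n
│     │        └─ r
│     │           └─ o *
│     ├─ s
│     │  ├─ a
│     │  │  └─ r
│     │  │     └─ n
│     │  │        └─ e
│     │  │           └─ f
│     │  │              └─ e
│     │  │                 └─ n *
│     │  └─ o
│     │     └─ p
│     │        └─ a
│     │           └─ b
│     │              └─ e
│     │                 └─ l *
│     └─ v
│        └─ i *
└─ r
   └─ u
      └─ n
         └─ d
            └─ e
               ├─ r
               │  └─ u
               │     └─ n
               │        └─ s
               │           └─ a
               │              └─ r *
               └─ s
                  └─ o
                     └─ m
                        └─ o
                           └─ r *
Counting every labelled node above: 39.

39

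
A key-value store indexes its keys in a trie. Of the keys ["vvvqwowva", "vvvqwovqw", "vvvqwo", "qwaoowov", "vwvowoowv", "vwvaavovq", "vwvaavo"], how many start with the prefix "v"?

6

Traverse to the node for "v", then collect every word in that subtree.
Words under "v": vvvqwo, vvvqwovqw, vvvqwowva, vwvaavo, vwvaavovq, vwvowoowv
Count: 6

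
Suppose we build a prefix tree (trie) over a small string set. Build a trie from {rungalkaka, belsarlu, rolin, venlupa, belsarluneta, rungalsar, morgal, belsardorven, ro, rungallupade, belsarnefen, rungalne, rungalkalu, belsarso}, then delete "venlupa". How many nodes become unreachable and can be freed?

7

Walk "venlupa" from the leaf back toward the root, removing each node that no remaining word uses.
No other word shares any prefix with "venlupa", so all 7 of its nodes go.
Nodes removed: 7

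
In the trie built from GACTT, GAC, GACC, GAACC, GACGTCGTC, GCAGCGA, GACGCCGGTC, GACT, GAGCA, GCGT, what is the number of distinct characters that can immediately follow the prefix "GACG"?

Follow the path "GACG" to its node, then look at its outgoing edges.
Distinct next characters after "GACG": C, T.
That node has 2 child edges.

2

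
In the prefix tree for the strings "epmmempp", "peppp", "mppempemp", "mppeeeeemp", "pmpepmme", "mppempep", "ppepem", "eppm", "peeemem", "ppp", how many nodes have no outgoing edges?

Leaves are exactly the stored words that no other stored word extends.
Those words: "epmmempp", "eppm", "mppeeeeemp", "mppempemp", "mppempep", "peeemem", "peppp", "pmpepmme", "ppepem", "ppp"
Leaf count: 10

10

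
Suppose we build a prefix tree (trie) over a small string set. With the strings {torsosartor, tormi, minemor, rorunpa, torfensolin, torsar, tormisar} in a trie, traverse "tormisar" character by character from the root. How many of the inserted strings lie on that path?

2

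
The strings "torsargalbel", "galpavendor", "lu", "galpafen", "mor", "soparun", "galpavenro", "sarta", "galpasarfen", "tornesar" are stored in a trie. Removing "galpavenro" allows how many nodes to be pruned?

2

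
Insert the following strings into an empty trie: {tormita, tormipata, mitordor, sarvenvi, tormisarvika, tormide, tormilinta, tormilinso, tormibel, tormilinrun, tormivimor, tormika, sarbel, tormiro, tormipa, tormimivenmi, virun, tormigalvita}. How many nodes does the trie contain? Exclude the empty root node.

80

Insert word by word; a character creates a node only if that edge doesn't already exist:
  "tormita" → 7 new (t, o, r, m, i, t, a)
  "tormipata" → prefix "tormi" already present; 4 new (p, a, t, a)
  "mitordor" → 8 new (m, i, t, o, r, d, o, r)
  "sarvenvi" → 8 new (s, a, r, v, e, n, v, i)
  "tormisarvika" → prefix "tormi" already present; 7 new (s, a, r, v, i, k, a)
  "tormide" → prefix "tormi" already present; 2 new (d, e)
  "tormilinta" → prefix "tormi" already present; 5 new (l, i, n, t, a)
  "tormilinso" → prefix "tormilin" already present; 2 new (s, o)
  "tormibel" → prefix "tormi" already present; 3 new (b, e, l)
  "tormilinrun" → prefix "tormilin" already present; 3 new (r, u, n)
  "tormivimor" → prefix "tormi" already present; 5 new (v, i, m, o, r)
  "tormika" → prefix "tormi" already present; 2 new (k, a)
  "sarbel" → prefix "sar" already present; 3 new (b, e, l)
  "tormiro" → prefix "tormi" already present; 2 new (r, o)
  "tormipa" → prefix "tormipa" already present; 0 new (none)
  "tormimivenmi" → prefix "tormi" already present; 7 new (m, i, v, e, n, m, i)
  "virun" → 5 new (v, i, r, u, n)
  "tormigalvita" → prefix "tormi" already present; 7 new (g, a, l, v, i, t, a)
Total nodes = 7 + 4 + 8 + 8 + 7 + 2 + 5 + 2 + 3 + 3 + 5 + 2 + 3 + 2 + 0 + 7 + 5 + 7 = 80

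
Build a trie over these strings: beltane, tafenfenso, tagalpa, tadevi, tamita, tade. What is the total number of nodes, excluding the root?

30

Insert word by word; a character creates a node only if that edge doesn't already exist:
  "beltane" → 7 new (b, e, l, t, a, n, e)
  "tafenfenso" → 10 new (t, a, f, e, n, f, e, n, s, o)
  "tagalpa" → prefix "ta" already present; 5 new (g, a, l, p, a)
  "tadevi" → prefix "ta" already present; 4 new (d, e, v, i)
  "tamita" → prefix "ta" already present; 4 new (m, i, t, a)
  "tade" → prefix "tade" already present; 0 new (none)
Total nodes = 7 + 10 + 5 + 4 + 4 + 0 = 30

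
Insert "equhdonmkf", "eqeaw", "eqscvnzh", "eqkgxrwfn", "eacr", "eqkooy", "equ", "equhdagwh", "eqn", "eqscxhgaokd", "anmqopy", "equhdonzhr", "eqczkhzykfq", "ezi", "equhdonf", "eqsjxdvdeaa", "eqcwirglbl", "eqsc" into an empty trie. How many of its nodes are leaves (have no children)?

A leaf is a node with no children — equivalently, the end of a word that is not a proper prefix of any other stored word.
Those words: "anmqopy", "eacr", "eqcwirglbl", "eqczkhzykfq", "eqeaw", "eqkgxrwfn", "eqkooy", "eqn", "eqscvnzh", "eqscxhgaokd", "eqsjxdvdeaa", "equhdagwh", "equhdonf", "equhdonmkf", "equhdonzhr", "ezi"
Leaf count: 16

16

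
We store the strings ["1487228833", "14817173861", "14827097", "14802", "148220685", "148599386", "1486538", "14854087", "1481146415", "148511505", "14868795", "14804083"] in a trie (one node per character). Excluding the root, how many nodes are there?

63

For each word, the new-node count is its length minus the longest prefix already in the trie:
  "1487228833" → 10 new (1, 4, 8, 7, 2, 2, 8, 8, 3, 3)
  "14817173861" → prefix "148" already present; 8 new (1, 7, 1, 7, 3, 8, 6, 1)
  "14827097" → prefix "148" already present; 5 new (2, 7, 0, 9, 7)
  "14802" → prefix "148" already present; 2 new (0, 2)
  "148220685" → prefix "1482" already present; 5 new (2, 0, 6, 8, 5)
  "148599386" → prefix "148" already present; 6 new (5, 9, 9, 3, 8, 6)
  "1486538" → prefix "148" already present; 4 new (6, 5, 3, 8)
  "14854087" → prefix "1485" already present; 4 new (4, 0, 8, 7)
  "1481146415" → prefix "1481" already present; 6 new (1, 4, 6, 4, 1, 5)
  "148511505" → prefix "1485" already present; 5 new (1, 1, 5, 0, 5)
  "14868795" → prefix "1486" already present; 4 new (8, 7, 9, 5)
  "14804083" → prefix "1480" already present; 4 new (4, 0, 8, 3)
Total nodes = 10 + 8 + 5 + 2 + 5 + 6 + 4 + 4 + 6 + 5 + 4 + 4 = 63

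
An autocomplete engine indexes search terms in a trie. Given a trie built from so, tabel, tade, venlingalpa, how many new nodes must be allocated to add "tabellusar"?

5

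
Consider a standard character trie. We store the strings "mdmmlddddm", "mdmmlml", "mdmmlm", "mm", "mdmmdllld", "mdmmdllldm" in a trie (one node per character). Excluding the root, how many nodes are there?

19

Insert word by word; a character creates a node only if that edge doesn't already exist:
  "mdmmlddddm" → 10 new (m, d, m, m, l, d, d, d, d, m)
  "mdmmlml" → prefix "mdmml" already present; 2 new (m, l)
  "mdmmlm" → prefix "mdmmlm" already present; 0 new (none)
  "mm" → prefix "m" already present; 1 new (m)
  "mdmmdllld" → prefix "mdmm" already present; 5 new (d, l, l, l, d)
  "mdmmdllldm" → prefix "mdmmdllld" already present; 1 new (m)
Total nodes = 10 + 2 + 0 + 1 + 5 + 1 = 19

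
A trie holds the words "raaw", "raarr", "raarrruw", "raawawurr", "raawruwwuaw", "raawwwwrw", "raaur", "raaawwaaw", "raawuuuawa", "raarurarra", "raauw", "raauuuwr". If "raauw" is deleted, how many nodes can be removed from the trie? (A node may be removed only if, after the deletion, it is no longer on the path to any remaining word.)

Walk "raauw" from the leaf back toward the root, removing each node that no remaining word uses.
The suffix "w" (1 node) is used only by "raauw"; the node for "raau" still has the child "r", so pruning stops there.
Nodes removed: 1

1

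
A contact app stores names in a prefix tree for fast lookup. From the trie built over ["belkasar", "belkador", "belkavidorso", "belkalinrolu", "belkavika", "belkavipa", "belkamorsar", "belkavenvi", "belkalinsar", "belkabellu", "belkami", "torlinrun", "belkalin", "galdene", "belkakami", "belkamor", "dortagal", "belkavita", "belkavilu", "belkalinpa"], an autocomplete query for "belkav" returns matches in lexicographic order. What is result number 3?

Words with prefix "belkav", in lexicographic order: "belkavenvi", "belkavidorso", "belkavika", "belkavilu", "belkavipa", "belkavita"
Position 3: belkavika

belkavika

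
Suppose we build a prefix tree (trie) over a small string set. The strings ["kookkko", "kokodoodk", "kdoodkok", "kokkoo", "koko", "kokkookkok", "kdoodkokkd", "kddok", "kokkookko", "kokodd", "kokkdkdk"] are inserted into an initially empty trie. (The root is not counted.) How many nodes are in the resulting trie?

38

Trie structure (* marks end of a word):
(root)
└─ k
   ├─ d
   │  ├─ d
   │  │  └─ o
   │  │     └─ k *
   │  └─ o
   │     └─ o
   │        └─ d
   │           └─ k
   │              └─ o
   │                 └─ k *
   │                    └─ k
   │                       └─ d *
   └─ o
      ├─ k
      │  ├─ k
      │  │  ├─ d
      │  │  │  └─ k
      │  │  │     └─ d
      │  │  │        └─ k *
      │  │  └─ o
      │  │     └─ o *
      │  │        └─ k
      │  │           └─ k
      │  │              └─ o *
      │  │                 └─ k *
      │  └─ o *
      │     └─ d
      │        ├─ d *
      │        └─ o
      │           └─ o
      │              └─ d
      │                 └─ k *
      └─ o
         └─ k
            └─ k
               └─ k
                  └─ o *
Counting every labelled node above: 38.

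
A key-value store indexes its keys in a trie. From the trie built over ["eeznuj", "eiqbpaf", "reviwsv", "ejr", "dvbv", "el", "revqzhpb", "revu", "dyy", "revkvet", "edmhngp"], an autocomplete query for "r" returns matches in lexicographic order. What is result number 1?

DFS of the "r" subtree visits, in order: "reviwsv", "revkvet", "revqzhpb", "revu"
The 1st is reviwsv.

reviwsv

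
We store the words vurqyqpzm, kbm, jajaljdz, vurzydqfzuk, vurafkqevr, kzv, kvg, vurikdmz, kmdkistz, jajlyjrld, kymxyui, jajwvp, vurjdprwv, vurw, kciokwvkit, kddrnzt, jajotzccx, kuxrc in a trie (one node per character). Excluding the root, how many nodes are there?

98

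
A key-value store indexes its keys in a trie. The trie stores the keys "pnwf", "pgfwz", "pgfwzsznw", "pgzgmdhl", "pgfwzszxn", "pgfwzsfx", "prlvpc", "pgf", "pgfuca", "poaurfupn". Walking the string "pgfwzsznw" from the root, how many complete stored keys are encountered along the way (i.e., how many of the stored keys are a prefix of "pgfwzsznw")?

3

Traverse "pgfwzsznw" character by character; count nodes along the way that are marked as word ends.
Prefixes of the query that are stored words: "pgf", "pgfwz", "pgfwzsznw"
Count: 3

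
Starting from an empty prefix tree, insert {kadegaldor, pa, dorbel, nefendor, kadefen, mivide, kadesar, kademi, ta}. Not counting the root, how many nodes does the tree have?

For each word, the new-node count is its length minus the longest prefix already in the trie:
  "kadegaldor" → 10 new (k, a, d, e, g, a, l, d, o, r)
  "pa" → 2 new (p, a)
  "dorbel" → 6 new (d, o, r, b, e, l)
  "nefendor" → 8 new (n, e, f, e, n, d, o, r)
  "kadefen" → prefix "kade" already present; 3 new (f, e, n)
  "mivide" → 6 new (m, i, v, i, d, e)
  "kadesar" → prefix "kade" already present; 3 new (s, a, r)
  "kademi" → prefix "kade" already present; 2 new (m, i)
  "ta" → 2 new (t, a)
Total nodes = 10 + 2 + 6 + 8 + 3 + 6 + 3 + 2 + 2 = 42

42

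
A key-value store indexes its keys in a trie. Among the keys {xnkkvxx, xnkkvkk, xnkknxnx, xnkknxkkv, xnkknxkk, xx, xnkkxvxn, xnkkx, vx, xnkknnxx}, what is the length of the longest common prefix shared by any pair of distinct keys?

8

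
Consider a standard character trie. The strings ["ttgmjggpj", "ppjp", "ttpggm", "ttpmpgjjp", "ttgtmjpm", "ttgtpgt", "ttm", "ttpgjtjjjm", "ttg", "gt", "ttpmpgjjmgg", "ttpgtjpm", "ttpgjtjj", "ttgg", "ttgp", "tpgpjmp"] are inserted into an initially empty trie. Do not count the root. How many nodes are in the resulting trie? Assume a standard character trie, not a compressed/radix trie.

55

For each word, the new-node count is its length minus the longest prefix already in the trie:
  "ttgmjggpj" → 9 new (t, t, g, m, j, g, g, p, j)
  "ppjp" → 4 new (p, p, j, p)
  "ttpggm" → prefix "tt" already present; 4 new (p, g, g, m)
  "ttpmpgjjp" → prefix "ttp" already present; 6 new (m, p, g, j, j, p)
  "ttgtmjpm" → prefix "ttg" already present; 5 new (t, m, j, p, m)
  "ttgtpgt" → prefix "ttgt" already present; 3 new (p, g, t)
  "ttm" → prefix "tt" already present; 1 new (m)
  "ttpgjtjjjm" → prefix "ttpg" already present; 6 new (j, t, j, j, j, m)
  "ttg" → prefix "ttg" already present; 0 new (none)
  "gt" → 2 new (g, t)
  "ttpmpgjjmgg" → prefix "ttpmpgjj" already present; 3 new (m, g, g)
  "ttpgtjpm" → prefix "ttpg" already present; 4 new (t, j, p, m)
  "ttpgjtjj" → prefix "ttpgjtjj" already present; 0 new (none)
  "ttgg" → prefix "ttg" already present; 1 new (g)
  "ttgp" → prefix "ttg" already present; 1 new (p)
  "tpgpjmp" → prefix "t" already present; 6 new (p, g, p, j, m, p)
Total nodes = 9 + 4 + 4 + 6 + 5 + 3 + 1 + 6 + 0 + 2 + 3 + 4 + 0 + 1 + 1 + 6 = 55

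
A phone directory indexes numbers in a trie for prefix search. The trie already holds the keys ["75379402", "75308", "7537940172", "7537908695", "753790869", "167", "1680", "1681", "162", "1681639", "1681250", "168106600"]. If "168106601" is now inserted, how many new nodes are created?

The longest prefix of "168106601" already in the trie is "16810660" (length 8).
So 9 − 8 = 1 new nodes.

1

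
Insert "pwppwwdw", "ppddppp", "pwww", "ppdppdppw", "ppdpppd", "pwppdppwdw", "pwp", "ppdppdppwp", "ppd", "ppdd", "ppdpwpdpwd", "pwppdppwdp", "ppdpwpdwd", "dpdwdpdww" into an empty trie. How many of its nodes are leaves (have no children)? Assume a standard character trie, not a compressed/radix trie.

Leaves are exactly the stored words that no other stored word extends.
Those words: "dpdwdpdww", "ppddppp", "ppdppdppwp", "ppdpppd", "ppdpwpdpwd", "ppdpwpdwd", "pwppdppwdp", "pwppdppwdw", "pwppwwdw", "pwww"
Leaf count: 10

10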